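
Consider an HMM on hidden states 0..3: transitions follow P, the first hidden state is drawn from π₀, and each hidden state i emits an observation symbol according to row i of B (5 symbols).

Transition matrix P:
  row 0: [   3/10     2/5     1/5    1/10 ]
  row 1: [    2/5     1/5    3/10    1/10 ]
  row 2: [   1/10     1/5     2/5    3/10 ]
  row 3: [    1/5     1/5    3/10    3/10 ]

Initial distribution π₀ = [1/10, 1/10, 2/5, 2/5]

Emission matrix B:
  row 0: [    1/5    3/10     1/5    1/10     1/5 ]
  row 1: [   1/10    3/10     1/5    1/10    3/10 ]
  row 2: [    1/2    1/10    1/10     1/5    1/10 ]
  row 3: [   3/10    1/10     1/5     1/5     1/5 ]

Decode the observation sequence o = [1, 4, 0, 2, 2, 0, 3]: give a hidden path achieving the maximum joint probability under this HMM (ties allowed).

t=0: δ = [3.000e-02, 3.000e-02, 4.000e-02, 4.000e-02]  (obs o_0=1)
t=1: δ = [2.400e-03, 3.600e-03, 1.600e-03, 2.400e-03]  ψ = [1, 0, 2, 2]  (obs o_1=4)
t=2: δ = [2.880e-04, 9.600e-05, 5.400e-04, 2.160e-04]  ψ = [1, 0, 1, 3]  (obs o_2=0)
t=3: δ = [1.728e-05, 2.304e-05, 2.160e-05, 3.240e-05]  ψ = [0, 0, 2, 2]  (obs o_3=2)
t=4: δ = [1.843e-06, 1.382e-06, 9.720e-07, 1.944e-06]  ψ = [1, 0, 3, 3]  (obs o_4=2)
t=5: δ = [1.106e-07, 7.373e-08, 2.916e-07, 1.750e-07]  ψ = [0, 0, 3, 3]  (obs o_5=0)
t=6: δ = [3.499e-09, 5.832e-09, 2.333e-08, 1.750e-08]  ψ = [3, 2, 2, 2]  (obs o_6=3)
backtrack: best end state = 2; path = [0, 1, 2, 3, 3, 2, 2]

path = [0, 1, 2, 3, 3, 2, 2]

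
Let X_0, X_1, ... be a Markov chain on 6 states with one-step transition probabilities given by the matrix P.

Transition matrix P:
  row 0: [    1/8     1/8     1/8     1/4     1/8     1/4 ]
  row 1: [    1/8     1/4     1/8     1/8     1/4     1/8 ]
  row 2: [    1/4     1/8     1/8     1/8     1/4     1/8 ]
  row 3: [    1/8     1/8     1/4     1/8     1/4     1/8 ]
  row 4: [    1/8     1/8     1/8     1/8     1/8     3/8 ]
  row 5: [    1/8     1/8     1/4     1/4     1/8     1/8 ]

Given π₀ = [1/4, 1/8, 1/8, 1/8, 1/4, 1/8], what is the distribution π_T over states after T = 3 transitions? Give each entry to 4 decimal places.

π = [0.1467, 0.1428, 0.1694, 0.1663, 0.1858, 0.1890]

t=0: π = [0.2500, 0.1250, 0.1250, 0.1250, 0.2500, 0.1250]
t=1: π = [0.1406, 0.1406, 0.1563, 0.1719, 0.1719, 0.2188]
t=2: π = [0.1445, 0.1426, 0.1738, 0.1699, 0.1836, 0.1855]
t=3: π = [0.1467, 0.1428, 0.1694, 0.1663, 0.1858, 0.1890]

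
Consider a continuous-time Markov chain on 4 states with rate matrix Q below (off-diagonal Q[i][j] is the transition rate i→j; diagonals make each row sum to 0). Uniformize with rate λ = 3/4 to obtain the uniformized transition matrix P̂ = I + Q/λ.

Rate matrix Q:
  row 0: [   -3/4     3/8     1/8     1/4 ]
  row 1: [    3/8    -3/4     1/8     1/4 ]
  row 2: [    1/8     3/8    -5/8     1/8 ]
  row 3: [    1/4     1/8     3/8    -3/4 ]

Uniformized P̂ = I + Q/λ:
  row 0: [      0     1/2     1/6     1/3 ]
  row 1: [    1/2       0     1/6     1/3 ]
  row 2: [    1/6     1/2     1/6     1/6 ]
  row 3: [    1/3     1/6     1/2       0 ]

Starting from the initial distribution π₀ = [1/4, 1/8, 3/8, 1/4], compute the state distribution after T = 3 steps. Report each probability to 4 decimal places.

t=0: π = [0.2500, 0.1250, 0.3750, 0.2500]
t=1: π = [0.2083, 0.3542, 0.2500, 0.1875]
t=2: π = [0.2813, 0.2604, 0.2292, 0.2292]
t=3: π = [0.2448, 0.2934, 0.2431, 0.2188]

π = [0.2448, 0.2934, 0.2431, 0.2188]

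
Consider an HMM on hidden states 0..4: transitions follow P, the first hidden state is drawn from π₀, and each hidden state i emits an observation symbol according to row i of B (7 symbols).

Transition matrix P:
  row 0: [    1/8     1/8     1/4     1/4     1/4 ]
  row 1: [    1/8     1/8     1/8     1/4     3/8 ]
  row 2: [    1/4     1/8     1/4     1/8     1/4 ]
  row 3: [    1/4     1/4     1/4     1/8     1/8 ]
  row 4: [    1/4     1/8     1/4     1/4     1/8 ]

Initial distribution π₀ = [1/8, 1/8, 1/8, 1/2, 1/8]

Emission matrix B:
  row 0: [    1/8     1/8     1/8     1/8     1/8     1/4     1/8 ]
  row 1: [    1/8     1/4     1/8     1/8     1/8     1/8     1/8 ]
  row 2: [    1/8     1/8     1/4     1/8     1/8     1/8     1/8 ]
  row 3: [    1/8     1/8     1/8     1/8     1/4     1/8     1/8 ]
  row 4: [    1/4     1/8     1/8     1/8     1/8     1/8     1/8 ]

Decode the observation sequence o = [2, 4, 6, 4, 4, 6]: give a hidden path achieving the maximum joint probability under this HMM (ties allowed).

path = [3, 1, 4, 3, 1, 4]

t=0: δ = [1.562e-02, 1.562e-02, 3.125e-02, 6.250e-02, 1.562e-02]  (obs o_0=2)
t=1: δ = [1.953e-03, 1.953e-03, 1.953e-03, 1.953e-03, 9.766e-04]  ψ = [3, 3, 3, 3, 2]  (obs o_1=4)
t=2: δ = [6.104e-05, 6.104e-05, 6.104e-05, 6.104e-05, 9.155e-05]  ψ = [2, 3, 0, 0, 1]  (obs o_2=6)
t=3: δ = [2.861e-06, 1.907e-06, 2.861e-06, 5.722e-06, 2.861e-06]  ψ = [4, 3, 4, 4, 1]  (obs o_3=4)
t=4: δ = [1.788e-07, 1.788e-07, 1.788e-07, 1.788e-07, 8.941e-08]  ψ = [3, 3, 3, 0, 0]  (obs o_4=4)
t=5: δ = [5.588e-09, 5.588e-09, 5.588e-09, 5.588e-09, 8.382e-09]  ψ = [2, 3, 0, 0, 1]  (obs o_5=6)
backtrack: best end state = 4; path = [3, 1, 4, 3, 1, 4]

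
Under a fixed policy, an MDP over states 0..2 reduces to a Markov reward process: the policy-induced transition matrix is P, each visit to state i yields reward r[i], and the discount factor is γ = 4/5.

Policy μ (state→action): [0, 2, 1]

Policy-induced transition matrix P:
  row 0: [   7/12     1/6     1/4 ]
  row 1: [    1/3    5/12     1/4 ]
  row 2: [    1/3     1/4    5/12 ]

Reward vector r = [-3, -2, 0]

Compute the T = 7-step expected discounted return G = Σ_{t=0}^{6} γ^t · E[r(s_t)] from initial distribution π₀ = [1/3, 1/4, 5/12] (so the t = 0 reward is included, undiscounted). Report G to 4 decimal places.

t=0: π = [0.3333, 0.2500, 0.4167], E[r] = -1.5000, γ^t·E[r] = -1.500000, running G = -1.500000
t=1: π = [0.4167, 0.2639, 0.3194], E[r] = -1.7778, γ^t·E[r] = -1.422222, running G = -2.922222
t=2: π = [0.4375, 0.2593, 0.3032], E[r] = -1.8310, γ^t·E[r] = -1.171852, running G = -4.094074
t=3: π = [0.4427, 0.2568, 0.3005], E[r] = -1.8416, γ^t·E[r] = -0.942914, running G = -5.036988
t=4: π = [0.4440, 0.2559, 0.3001], E[r] = -1.8438, γ^t·E[r] = -0.755233, running G = -5.792221
t=5: π = [0.4443, 0.2556, 0.3000], E[r] = -1.8443, γ^t·E[r] = -0.604342, running G = -6.396563
t=6: π = [0.4444, 0.2556, 0.3000], E[r] = -1.8444, γ^t·E[r] = -0.483502, running G = -6.880064

G = -6.8801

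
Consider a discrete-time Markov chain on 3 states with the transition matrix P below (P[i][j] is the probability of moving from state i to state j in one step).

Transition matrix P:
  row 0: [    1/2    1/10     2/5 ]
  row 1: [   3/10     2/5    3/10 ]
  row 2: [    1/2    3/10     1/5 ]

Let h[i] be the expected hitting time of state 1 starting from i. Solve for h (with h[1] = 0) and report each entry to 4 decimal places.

First-step conditioning: h[1] = 0; for i ≠ 1, h[i] = 1 + Σ_k P[i][k]·h[k].
  h[0] = 1 + 1/2·h[0] + 2/5·h[2]
  h[2] = 1 + 1/2·h[0] + 1/5·h[2]
Solving the 2×2 linear system over states ≠ 1 gives exactly h = [6, 0, 5] (h[1] = 0 is the target).

h = [6.0000, 0.0000, 5.0000]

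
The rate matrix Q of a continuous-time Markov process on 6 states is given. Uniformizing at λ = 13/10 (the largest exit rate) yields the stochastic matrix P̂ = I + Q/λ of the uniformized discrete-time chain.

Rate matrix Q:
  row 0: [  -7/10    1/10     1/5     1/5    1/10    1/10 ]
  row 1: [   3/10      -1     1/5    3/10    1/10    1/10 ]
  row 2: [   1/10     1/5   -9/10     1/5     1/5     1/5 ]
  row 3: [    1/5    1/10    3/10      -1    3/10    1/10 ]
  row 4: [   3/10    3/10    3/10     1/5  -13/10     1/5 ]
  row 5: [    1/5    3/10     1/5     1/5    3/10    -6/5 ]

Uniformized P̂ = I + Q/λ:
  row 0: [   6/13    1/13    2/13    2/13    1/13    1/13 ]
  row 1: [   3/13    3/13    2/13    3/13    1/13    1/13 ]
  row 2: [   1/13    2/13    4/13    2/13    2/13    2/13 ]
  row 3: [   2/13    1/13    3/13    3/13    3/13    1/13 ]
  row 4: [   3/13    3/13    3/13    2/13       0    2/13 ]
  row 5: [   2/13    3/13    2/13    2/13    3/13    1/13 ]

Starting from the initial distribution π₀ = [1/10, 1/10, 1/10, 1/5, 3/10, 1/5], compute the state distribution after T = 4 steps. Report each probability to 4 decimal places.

t=0: π = [0.1000, 0.1000, 0.1000, 0.2000, 0.3000, 0.2000]
t=1: π = [0.2077, 0.1769, 0.2077, 0.1769, 0.1231, 0.1077]
t=2: π = [0.2249, 0.1556, 0.2089, 0.1811, 0.1272, 0.1024]
t=3: π = [0.2287, 0.1523, 0.2097, 0.1797, 0.1268, 0.1028]
t=4: π = [0.2296, 0.1518, 0.2097, 0.1794, 0.1268, 0.1028]

π = [0.2296, 0.1518, 0.2097, 0.1794, 0.1268, 0.1028]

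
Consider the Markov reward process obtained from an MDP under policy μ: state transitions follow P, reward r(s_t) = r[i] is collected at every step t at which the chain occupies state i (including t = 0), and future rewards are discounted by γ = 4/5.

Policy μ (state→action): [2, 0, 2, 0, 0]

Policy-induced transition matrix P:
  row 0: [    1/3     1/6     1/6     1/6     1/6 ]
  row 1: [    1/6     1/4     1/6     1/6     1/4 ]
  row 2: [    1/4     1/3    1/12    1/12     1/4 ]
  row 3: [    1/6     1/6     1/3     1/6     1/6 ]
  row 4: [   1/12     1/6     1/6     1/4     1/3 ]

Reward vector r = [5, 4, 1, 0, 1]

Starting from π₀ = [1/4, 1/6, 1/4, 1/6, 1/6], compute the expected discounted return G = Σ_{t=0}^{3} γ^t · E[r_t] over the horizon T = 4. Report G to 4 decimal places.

t=0: π = [0.2500, 0.1667, 0.2500, 0.1667, 0.1667], E[r] = 2.3333, γ^t·E[r] = 2.333333, running G = 2.333333
t=1: π = [0.2153, 0.2222, 0.1736, 0.1597, 0.2292], E[r] = 2.3681, γ^t·E[r] = 1.894444, running G = 4.227778
t=2: π = [0.1979, 0.2141, 0.1788, 0.1713, 0.2378], E[r] = 2.2627, γ^t·E[r] = 1.448148, running G = 5.675926
t=3: π = [0.1947, 0.2143, 0.1803, 0.1716, 0.2391], E[r] = 2.2503, γ^t·E[r] = 1.152148, running G = 6.828074

G = 6.8281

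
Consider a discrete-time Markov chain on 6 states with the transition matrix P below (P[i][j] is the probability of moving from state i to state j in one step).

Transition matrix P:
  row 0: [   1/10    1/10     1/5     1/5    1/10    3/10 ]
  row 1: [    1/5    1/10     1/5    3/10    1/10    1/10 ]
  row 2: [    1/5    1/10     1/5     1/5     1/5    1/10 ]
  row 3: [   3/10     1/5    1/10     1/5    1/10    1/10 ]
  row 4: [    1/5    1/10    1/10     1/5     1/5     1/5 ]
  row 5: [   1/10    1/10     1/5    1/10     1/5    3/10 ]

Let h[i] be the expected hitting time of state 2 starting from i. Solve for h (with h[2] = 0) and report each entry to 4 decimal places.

First-step conditioning: h[2] = 0; for i ≠ 2, h[i] = 1 + Σ_k P[i][k]·h[k].
  h[0] = 1 + 1/10·h[0] + 1/10·h[1] + 1/5·h[3] + 1/10·h[4] + 3/10·h[5]
  h[1] = 1 + 1/5·h[0] + 1/10·h[1] + 3/10·h[3] + 1/10·h[4] + 1/10·h[5]
  h[3] = 1 + 3/10·h[0] + 1/5·h[1] + 1/5·h[3] + 1/10·h[4] + 1/10·h[5]
  h[4] = 1 + 1/5·h[0] + 1/10·h[1] + 1/5·h[3] + 1/5·h[4] + 1/5·h[5]
  h[5] = 1 + 1/10·h[0] + 1/10·h[1] + 1/10·h[3] + 1/5·h[4] + 3/10·h[5]
Solving the 5×5 linear system over states ≠ 2 gives exactly h = [14685/2459, 14830/2459, 0, 16165/2459, 16315/2459, 14700/2459] (h[2] = 0 is the target).

h = [5.9719, 6.0309, 0.0000, 6.5738, 6.6348, 5.9780]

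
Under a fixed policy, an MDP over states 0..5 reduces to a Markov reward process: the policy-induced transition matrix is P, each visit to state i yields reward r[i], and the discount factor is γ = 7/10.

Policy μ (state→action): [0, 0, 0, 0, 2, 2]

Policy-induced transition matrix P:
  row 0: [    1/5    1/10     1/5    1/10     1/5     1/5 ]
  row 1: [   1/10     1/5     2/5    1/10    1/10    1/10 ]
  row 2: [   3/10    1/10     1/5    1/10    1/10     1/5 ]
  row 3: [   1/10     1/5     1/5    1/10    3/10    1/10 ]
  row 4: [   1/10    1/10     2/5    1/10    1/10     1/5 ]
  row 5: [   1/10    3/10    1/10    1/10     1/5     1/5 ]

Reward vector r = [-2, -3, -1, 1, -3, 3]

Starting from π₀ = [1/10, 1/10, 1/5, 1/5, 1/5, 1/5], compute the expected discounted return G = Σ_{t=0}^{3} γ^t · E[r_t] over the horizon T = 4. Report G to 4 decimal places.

t=0: π = [0.1000, 0.1000, 0.2000, 0.2000, 0.2000, 0.2000], E[r] = -0.5000, γ^t·E[r] = -0.500000, running G = -0.500000
t=1: π = [0.1500, 0.1700, 0.2400, 0.1000, 0.1700, 0.1700], E[r] = -0.9500, γ^t·E[r] = -0.665000, running G = -1.165000
t=2: π = [0.1630, 0.1610, 0.2510, 0.1000, 0.1520, 0.1730], E[r] = -0.8970, γ^t·E[r] = -0.439530, running G = -1.604530
t=3: π = [0.1665, 0.1607, 0.2453, 0.1000, 0.1536, 0.1739], E[r] = -0.8995, γ^t·E[r] = -0.308529, running G = -1.913059

G = -1.9131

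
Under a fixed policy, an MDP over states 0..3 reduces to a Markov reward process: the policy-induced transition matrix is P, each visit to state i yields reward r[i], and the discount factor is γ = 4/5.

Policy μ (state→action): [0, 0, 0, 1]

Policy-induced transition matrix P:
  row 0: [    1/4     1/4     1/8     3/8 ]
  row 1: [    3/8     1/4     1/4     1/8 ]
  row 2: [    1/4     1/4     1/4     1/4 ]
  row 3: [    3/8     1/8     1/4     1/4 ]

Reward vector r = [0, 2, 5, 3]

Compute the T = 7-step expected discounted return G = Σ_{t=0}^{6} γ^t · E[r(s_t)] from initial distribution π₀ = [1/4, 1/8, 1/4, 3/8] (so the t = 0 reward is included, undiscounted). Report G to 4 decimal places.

G = 9.3607

t=0: π = [0.2500, 0.1250, 0.2500, 0.3750], E[r] = 2.6250, γ^t·E[r] = 2.625000, running G = 2.625000
t=1: π = [0.3125, 0.2031, 0.2188, 0.2656], E[r] = 2.2969, γ^t·E[r] = 1.837500, running G = 4.462500
t=2: π = [0.3086, 0.2168, 0.2109, 0.2637], E[r] = 2.2793, γ^t·E[r] = 1.458750, running G = 5.921250
t=3: π = [0.3101, 0.2170, 0.2114, 0.2615], E[r] = 2.2756, γ^t·E[r] = 1.165125, running G = 7.086375
t=4: π = [0.3098, 0.2173, 0.2112, 0.2616], E[r] = 2.2757, γ^t·E[r] = 0.932138, running G = 8.018513
t=5: π = [0.3099, 0.2173, 0.2113, 0.2616], E[r] = 2.2756, γ^t·E[r] = 0.745684, running G = 8.764196
t=6: π = [0.3099, 0.2173, 0.2113, 0.2616], E[r] = 2.2757, γ^t·E[r] = 0.596550, running G = 9.360746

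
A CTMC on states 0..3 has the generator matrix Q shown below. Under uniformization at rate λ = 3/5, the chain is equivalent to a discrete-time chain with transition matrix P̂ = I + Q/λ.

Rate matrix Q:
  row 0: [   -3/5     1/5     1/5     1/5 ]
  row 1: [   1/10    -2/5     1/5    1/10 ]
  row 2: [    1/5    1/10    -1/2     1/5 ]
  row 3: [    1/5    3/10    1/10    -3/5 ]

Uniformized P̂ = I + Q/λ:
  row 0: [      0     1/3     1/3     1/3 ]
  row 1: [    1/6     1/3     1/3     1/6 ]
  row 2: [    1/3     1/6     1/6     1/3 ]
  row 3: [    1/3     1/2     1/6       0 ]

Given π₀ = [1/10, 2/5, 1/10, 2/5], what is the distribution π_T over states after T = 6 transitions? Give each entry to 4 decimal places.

π = [0.2090, 0.3256, 0.2559, 0.2094]

t=0: π = [0.1000, 0.4000, 0.1000, 0.4000]
t=1: π = [0.2333, 0.3833, 0.2500, 0.1333]
t=2: π = [0.1917, 0.3139, 0.2694, 0.2250]
t=3: π = [0.2171, 0.3259, 0.2509, 0.2060]
t=4: π = [0.2066, 0.3258, 0.2572, 0.2103]
t=5: π = [0.2101, 0.3255, 0.2554, 0.2089]
t=6: π = [0.2090, 0.3256, 0.2559, 0.2094]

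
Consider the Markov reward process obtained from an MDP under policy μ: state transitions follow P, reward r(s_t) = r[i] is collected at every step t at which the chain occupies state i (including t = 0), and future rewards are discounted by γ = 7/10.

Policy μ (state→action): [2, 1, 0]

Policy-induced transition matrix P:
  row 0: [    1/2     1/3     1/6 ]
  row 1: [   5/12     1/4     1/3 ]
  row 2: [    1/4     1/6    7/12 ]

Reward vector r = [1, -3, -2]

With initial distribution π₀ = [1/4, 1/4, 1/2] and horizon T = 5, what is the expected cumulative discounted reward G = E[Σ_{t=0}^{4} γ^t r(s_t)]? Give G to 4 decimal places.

t=0: π = [0.2500, 0.2500, 0.5000], E[r] = -1.5000, γ^t·E[r] = -1.500000, running G = -1.500000
t=1: π = [0.3542, 0.2292, 0.4167], E[r] = -1.1667, γ^t·E[r] = -0.816667, running G = -2.316667
t=2: π = [0.3767, 0.2448, 0.3785], E[r] = -1.1146, γ^t·E[r] = -0.546146, running G = -2.862813
t=3: π = [0.3850, 0.2499, 0.3652], E[r] = -1.0949, γ^t·E[r] = -0.375553, running G = -3.238366
t=4: π = [0.3879, 0.2517, 0.3605], E[r] = -1.0880, γ^t·E[r] = -0.261226, running G = -3.499591

G = -3.4996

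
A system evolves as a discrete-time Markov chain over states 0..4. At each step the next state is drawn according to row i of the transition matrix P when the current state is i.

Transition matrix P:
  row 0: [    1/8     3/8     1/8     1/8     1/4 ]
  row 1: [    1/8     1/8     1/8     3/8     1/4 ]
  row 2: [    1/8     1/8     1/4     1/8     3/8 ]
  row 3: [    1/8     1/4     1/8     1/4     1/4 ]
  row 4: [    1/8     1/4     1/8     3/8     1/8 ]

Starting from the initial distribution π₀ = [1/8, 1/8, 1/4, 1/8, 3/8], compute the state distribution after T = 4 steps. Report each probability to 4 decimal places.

t=0: π = [0.1250, 0.1250, 0.2500, 0.1250, 0.3750]
t=1: π = [0.1250, 0.2188, 0.1563, 0.2656, 0.2344]
t=2: π = [0.1250, 0.2188, 0.1445, 0.2715, 0.2402]
t=3: π = [0.1250, 0.2202, 0.1431, 0.2737, 0.2380]
t=4: π = [0.1250, 0.2202, 0.1429, 0.2738, 0.2381]

π = [0.1250, 0.2202, 0.1429, 0.2738, 0.2381]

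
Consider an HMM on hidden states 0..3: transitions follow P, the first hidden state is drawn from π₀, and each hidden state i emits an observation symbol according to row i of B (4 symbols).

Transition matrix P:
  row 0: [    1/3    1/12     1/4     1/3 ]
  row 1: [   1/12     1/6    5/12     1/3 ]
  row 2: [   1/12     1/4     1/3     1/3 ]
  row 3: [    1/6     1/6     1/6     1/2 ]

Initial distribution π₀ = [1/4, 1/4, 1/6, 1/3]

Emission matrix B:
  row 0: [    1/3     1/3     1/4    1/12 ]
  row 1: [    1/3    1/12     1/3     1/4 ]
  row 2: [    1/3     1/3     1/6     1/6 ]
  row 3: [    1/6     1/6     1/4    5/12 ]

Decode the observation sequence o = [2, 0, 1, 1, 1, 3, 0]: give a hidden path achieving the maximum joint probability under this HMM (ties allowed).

path = [1, 2, 2, 2, 2, 3, 3]

t=0: δ = [6.250e-02, 8.333e-02, 2.778e-02, 8.333e-02]  (obs o_0=2)
t=1: δ = [6.944e-03, 4.630e-03, 1.157e-02, 6.944e-03]  ψ = [0, 1, 1, 3]  (obs o_1=0)
t=2: δ = [7.716e-04, 2.411e-04, 1.286e-03, 6.430e-04]  ψ = [0, 2, 2, 2]  (obs o_2=1)
t=3: δ = [8.573e-05, 2.679e-05, 1.429e-04, 7.144e-05]  ψ = [0, 2, 2, 2]  (obs o_3=1)
t=4: δ = [9.526e-06, 2.977e-06, 1.588e-05, 7.938e-06]  ψ = [0, 2, 2, 2]  (obs o_4=1)
t=5: δ = [2.646e-07, 9.923e-07, 8.820e-07, 2.205e-06]  ψ = [0, 2, 2, 2]  (obs o_5=3)
t=6: δ = [1.225e-07, 1.225e-07, 1.378e-07, 1.838e-07]  ψ = [3, 3, 1, 3]  (obs o_6=0)
backtrack: best end state = 3; path = [1, 2, 2, 2, 2, 3, 3]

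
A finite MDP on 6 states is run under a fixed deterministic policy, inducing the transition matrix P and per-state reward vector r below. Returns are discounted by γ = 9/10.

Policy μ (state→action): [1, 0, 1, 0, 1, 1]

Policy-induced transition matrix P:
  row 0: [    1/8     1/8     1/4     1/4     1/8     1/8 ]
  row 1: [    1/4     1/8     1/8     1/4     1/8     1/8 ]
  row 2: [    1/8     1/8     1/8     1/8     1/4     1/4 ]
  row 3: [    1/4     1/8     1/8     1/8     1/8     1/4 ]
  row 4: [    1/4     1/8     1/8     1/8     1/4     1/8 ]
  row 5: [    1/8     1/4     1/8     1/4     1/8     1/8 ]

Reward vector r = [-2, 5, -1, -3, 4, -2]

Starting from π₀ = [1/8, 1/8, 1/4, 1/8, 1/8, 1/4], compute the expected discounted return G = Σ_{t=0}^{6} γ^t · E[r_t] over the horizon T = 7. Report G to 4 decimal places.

t=0: π = [0.1250, 0.1250, 0.2500, 0.1250, 0.1250, 0.2500], E[r] = -0.2500, γ^t·E[r] = -0.250000, running G = -0.250000
t=1: π = [0.1719, 0.1563, 0.1406, 0.1875, 0.1719, 0.1719], E[r] = 0.0781, γ^t·E[r] = 0.070313, running G = -0.179688
t=2: π = [0.1895, 0.1465, 0.1465, 0.1875, 0.1641, 0.1660], E[r] = -0.0313, γ^t·E[r] = -0.025313, running G = -0.205000
t=3: π = [0.1873, 0.1458, 0.1487, 0.1877, 0.1638, 0.1667], E[r] = -0.0359, γ^t·E[r] = -0.026163, running G = -0.231163
t=4: π = [0.1872, 0.1458, 0.1484, 0.1875, 0.1641, 0.1671], E[r] = -0.0338, γ^t·E[r] = -0.022165, running G = -0.253328
t=5: π = [0.1872, 0.1459, 0.1484, 0.1875, 0.1641, 0.1670], E[r] = -0.0336, γ^t·E[r] = -0.019834, running G = -0.273161
t=6: π = [0.1872, 0.1459, 0.1484, 0.1875, 0.1641, 0.1670], E[r] = -0.0337, γ^t·E[r] = -0.017886, running G = -0.291048

G = -0.2910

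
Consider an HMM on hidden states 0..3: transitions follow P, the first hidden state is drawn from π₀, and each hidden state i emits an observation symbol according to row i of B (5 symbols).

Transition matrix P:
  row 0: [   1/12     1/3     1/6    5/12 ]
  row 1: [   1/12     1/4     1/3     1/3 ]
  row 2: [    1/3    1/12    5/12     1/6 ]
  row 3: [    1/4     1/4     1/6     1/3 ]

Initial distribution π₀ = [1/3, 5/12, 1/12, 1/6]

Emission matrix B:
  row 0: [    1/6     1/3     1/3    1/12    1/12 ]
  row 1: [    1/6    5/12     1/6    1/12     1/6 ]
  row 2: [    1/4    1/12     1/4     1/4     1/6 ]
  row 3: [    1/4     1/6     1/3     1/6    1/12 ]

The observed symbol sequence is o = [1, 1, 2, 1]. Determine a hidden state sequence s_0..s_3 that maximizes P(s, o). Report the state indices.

t=0: δ = [1.111e-01, 1.736e-01, 6.944e-03, 2.778e-02]  (obs o_0=1)
t=1: δ = [4.823e-03, 1.808e-02, 4.823e-03, 9.645e-03]  ψ = [1, 1, 1, 1]  (obs o_1=1)
t=2: δ = [8.038e-04, 7.535e-04, 1.507e-03, 2.009e-03]  ψ = [3, 1, 1, 1]  (obs o_2=2)
t=3: δ = [1.674e-04, 2.093e-04, 5.233e-05, 1.116e-04]  ψ = [2, 3, 2, 3]  (obs o_3=1)
backtrack: best end state = 1; path = [1, 1, 3, 1]

path = [1, 1, 3, 1]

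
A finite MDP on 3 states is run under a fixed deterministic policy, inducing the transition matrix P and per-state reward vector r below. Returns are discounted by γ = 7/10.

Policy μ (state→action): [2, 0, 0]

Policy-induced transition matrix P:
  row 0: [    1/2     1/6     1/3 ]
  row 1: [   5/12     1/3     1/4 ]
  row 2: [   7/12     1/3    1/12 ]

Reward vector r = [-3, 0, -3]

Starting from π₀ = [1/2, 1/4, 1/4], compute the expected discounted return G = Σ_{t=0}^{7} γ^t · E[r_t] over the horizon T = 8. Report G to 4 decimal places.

t=0: π = [0.5000, 0.2500, 0.2500], E[r] = -2.2500, γ^t·E[r] = -2.250000, running G = -2.250000
t=1: π = [0.5000, 0.2500, 0.2500], E[r] = -2.2500, γ^t·E[r] = -1.575000, running G = -3.825000
t=2: π = [0.5000, 0.2500, 0.2500], E[r] = -2.2500, γ^t·E[r] = -1.102500, running G = -4.927500
t=3: π = [0.5000, 0.2500, 0.2500], E[r] = -2.2500, γ^t·E[r] = -0.771750, running G = -5.699250
t=4: π = [0.5000, 0.2500, 0.2500], E[r] = -2.2500, γ^t·E[r] = -0.540225, running G = -6.239475
t=5: π = [0.5000, 0.2500, 0.2500], E[r] = -2.2500, γ^t·E[r] = -0.378158, running G = -6.617633
t=6: π = [0.5000, 0.2500, 0.2500], E[r] = -2.2500, γ^t·E[r] = -0.264710, running G = -6.882343
t=7: π = [0.5000, 0.2500, 0.2500], E[r] = -2.2500, γ^t·E[r] = -0.185297, running G = -7.067640

G = -7.0676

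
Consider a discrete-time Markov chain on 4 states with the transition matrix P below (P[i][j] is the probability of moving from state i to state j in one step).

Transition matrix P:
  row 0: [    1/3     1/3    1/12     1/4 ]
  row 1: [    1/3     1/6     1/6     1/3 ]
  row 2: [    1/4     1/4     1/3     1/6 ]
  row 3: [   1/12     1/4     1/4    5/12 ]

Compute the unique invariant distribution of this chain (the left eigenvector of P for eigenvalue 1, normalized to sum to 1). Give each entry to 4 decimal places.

π = [0.2401, 0.2492, 0.2064, 0.3043]

Balance equations π_j = Σ_i π_i·P[i][j]:
  π_0 = 1/3·π_0 + 1/3·π_1 + 1/4·π_2 + 1/12·π_3
  π_1 = 1/3·π_0 + 1/6·π_1 + 1/4·π_2 + 1/4·π_3
  π_2 = 1/12·π_0 + 1/6·π_1 + 1/3·π_2 + 1/4·π_3
  normalize: π_0 + π_1 + π_2 + π_3 = 1
Solving the linear system gives exactly π = [157/654, 163/654, 45/218, 199/654].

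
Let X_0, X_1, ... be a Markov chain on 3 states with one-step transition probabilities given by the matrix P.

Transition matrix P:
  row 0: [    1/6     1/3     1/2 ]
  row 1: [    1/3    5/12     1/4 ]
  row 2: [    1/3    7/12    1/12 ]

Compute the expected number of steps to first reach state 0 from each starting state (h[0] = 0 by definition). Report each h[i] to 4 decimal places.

First-step conditioning: h[0] = 0; for i ≠ 0, h[i] = 1 + Σ_k P[i][k]·h[k].
  h[1] = 1 + 5/12·h[1] + 1/4·h[2]
  h[2] = 1 + 7/12·h[1] + 1/12·h[2]
Solving the 2×2 linear system over states ≠ 0 gives exactly h = [0, 3, 3] (h[0] = 0 is the target).

h = [0.0000, 3.0000, 3.0000]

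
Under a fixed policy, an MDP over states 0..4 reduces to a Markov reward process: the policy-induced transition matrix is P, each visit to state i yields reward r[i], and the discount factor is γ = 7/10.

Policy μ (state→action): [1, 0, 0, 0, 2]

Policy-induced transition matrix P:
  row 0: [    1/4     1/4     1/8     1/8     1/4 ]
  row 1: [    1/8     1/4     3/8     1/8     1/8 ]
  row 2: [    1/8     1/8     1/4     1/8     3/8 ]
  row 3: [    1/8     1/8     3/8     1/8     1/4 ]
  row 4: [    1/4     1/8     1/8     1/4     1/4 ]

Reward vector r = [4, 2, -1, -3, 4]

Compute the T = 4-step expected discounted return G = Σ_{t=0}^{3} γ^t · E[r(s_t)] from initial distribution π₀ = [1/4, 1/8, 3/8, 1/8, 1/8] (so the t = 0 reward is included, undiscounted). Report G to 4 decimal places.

G = 3.2005

t=0: π = [0.2500, 0.1250, 0.3750, 0.1250, 0.1250], E[r] = 1.0000, γ^t·E[r] = 1.000000, running G = 1.000000
t=1: π = [0.1719, 0.1719, 0.2344, 0.1406, 0.2813], E[r] = 1.5000, γ^t·E[r] = 1.050000, running G = 2.050000
t=2: π = [0.1816, 0.1680, 0.2324, 0.1602, 0.2578], E[r] = 1.3809, γ^t·E[r] = 0.676621, running G = 2.726621
t=3: π = [0.1799, 0.1687, 0.2361, 0.1572, 0.2581], E[r] = 1.3816, γ^t·E[r] = 0.473886, running G = 3.200507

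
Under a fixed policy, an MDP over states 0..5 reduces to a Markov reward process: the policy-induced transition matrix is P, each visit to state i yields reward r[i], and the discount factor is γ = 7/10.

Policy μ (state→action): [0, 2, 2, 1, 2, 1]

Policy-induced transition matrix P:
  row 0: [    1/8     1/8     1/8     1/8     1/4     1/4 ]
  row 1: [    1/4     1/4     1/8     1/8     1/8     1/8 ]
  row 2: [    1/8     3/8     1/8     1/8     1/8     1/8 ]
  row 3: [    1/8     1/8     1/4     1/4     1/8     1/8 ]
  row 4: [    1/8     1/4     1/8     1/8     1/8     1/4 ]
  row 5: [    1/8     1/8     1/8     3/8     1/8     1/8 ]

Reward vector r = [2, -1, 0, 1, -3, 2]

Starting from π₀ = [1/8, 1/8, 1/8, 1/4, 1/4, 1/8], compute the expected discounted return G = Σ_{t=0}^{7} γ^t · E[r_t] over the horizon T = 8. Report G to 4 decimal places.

t=0: π = [0.1250, 0.1250, 0.1250, 0.2500, 0.2500, 0.1250], E[r] = -0.1250, γ^t·E[r] = -0.125000, running G = -0.125000
t=1: π = [0.1406, 0.2031, 0.1563, 0.1875, 0.1406, 0.1719], E[r] = 0.1875, γ^t·E[r] = 0.131250, running G = 0.006250
t=2: π = [0.1504, 0.2070, 0.1484, 0.1914, 0.1426, 0.1602], E[r] = 0.1777, γ^t·E[r] = 0.087090, running G = 0.093340
t=3: π = [0.1509, 0.2058, 0.1489, 0.1890, 0.1438, 0.1616], E[r] = 0.1768, γ^t·E[r] = 0.060628, running G = 0.153968
t=4: π = [0.1507, 0.2059, 0.1486, 0.1890, 0.1439, 0.1618], E[r] = 0.1766, γ^t·E[r] = 0.042410, running G = 0.196378
t=5: π = [0.1507, 0.2059, 0.1486, 0.1891, 0.1438, 0.1618], E[r] = 0.1768, γ^t·E[r] = 0.029717, running G = 0.226095
t=6: π = [0.1507, 0.2059, 0.1486, 0.1891, 0.1438, 0.1618], E[r] = 0.1768, γ^t·E[r] = 0.020801, running G = 0.246896
t=7: π = [0.1507, 0.2059, 0.1486, 0.1891, 0.1438, 0.1618], E[r] = 0.1768, γ^t·E[r] = 0.014561, running G = 0.261457

G = 0.2615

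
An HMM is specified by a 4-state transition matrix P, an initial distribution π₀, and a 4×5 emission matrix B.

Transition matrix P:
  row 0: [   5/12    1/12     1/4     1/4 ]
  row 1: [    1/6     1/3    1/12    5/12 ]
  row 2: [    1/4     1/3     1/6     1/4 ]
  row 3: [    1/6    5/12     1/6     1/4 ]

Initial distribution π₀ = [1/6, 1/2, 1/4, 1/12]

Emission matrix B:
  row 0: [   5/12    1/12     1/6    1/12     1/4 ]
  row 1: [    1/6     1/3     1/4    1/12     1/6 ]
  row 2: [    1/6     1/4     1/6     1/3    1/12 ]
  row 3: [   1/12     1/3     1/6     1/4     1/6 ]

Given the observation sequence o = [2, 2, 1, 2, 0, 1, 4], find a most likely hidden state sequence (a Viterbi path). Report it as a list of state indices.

path = [1, 1, 3, 1, 1, 3, 1]

t=0: δ = [2.778e-02, 1.250e-01, 4.167e-02, 1.389e-02]  (obs o_0=2)
t=1: δ = [3.472e-03, 1.042e-02, 1.736e-03, 8.681e-03]  ψ = [1, 1, 1, 1]  (obs o_1=2)
t=2: δ = [1.447e-04, 1.206e-03, 3.617e-04, 1.447e-03]  ψ = [1, 3, 3, 1]  (obs o_2=1)
t=3: δ = [4.019e-05, 1.507e-04, 4.019e-05, 8.372e-05]  ψ = [3, 3, 3, 1]  (obs o_3=2)
t=4: δ = [1.047e-05, 8.372e-06, 2.326e-06, 5.233e-06]  ψ = [1, 1, 3, 1]  (obs o_4=0)
t=5: δ = [3.634e-07, 9.303e-07, 6.541e-07, 1.163e-06]  ψ = [0, 1, 0, 1]  (obs o_5=1)
t=6: δ = [4.845e-08, 8.075e-08, 1.615e-08, 6.460e-08]  ψ = [3, 3, 3, 1]  (obs o_6=4)
backtrack: best end state = 1; path = [1, 1, 3, 1, 1, 3, 1]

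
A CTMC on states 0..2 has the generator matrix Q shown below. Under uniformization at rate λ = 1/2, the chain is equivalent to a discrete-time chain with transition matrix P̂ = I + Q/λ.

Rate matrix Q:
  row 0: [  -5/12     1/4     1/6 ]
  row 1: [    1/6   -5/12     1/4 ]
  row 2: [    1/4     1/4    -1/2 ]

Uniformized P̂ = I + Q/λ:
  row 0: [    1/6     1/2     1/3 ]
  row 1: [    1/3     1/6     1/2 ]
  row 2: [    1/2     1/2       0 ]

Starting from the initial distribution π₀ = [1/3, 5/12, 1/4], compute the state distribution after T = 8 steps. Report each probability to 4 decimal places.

π = [0.3282, 0.3750, 0.2968]

t=0: π = [0.3333, 0.4167, 0.2500]
t=1: π = [0.3194, 0.3611, 0.3194]
t=2: π = [0.3333, 0.3796, 0.2870]
t=3: π = [0.3256, 0.3735, 0.3009]
t=4: π = [0.3292, 0.3755, 0.2953]
t=5: π = [0.3277, 0.3748, 0.2975]
t=6: π = [0.3283, 0.3751, 0.2966]
t=7: π = [0.3281, 0.3750, 0.2970]
t=8: π = [0.3282, 0.3750, 0.2968]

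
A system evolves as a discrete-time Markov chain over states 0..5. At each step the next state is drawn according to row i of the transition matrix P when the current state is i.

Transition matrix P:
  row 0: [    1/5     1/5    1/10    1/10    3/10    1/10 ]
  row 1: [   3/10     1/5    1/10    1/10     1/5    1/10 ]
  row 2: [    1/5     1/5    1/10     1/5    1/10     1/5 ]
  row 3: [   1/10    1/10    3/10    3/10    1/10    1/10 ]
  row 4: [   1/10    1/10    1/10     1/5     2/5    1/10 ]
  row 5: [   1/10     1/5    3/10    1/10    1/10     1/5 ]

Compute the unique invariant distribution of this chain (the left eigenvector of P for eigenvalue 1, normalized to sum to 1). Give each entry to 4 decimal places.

π = [0.1648, 0.1615, 0.1601, 0.1716, 0.2130, 0.1289]

Balance equations π_j = Σ_i π_i·P[i][j]:
  π_0 = 1/5·π_0 + 3/10·π_1 + 1/5·π_2 + 1/10·π_3 + 1/10·π_4 + 1/10·π_5
  π_1 = 1/5·π_0 + 1/5·π_1 + 1/5·π_2 + 1/10·π_3 + 1/10·π_4 + 1/5·π_5
  π_2 = 1/10·π_0 + 1/10·π_1 + 1/10·π_2 + 3/10·π_3 + 1/10·π_4 + 3/10·π_5
  π_3 = 1/10·π_0 + 1/10·π_1 + 1/5·π_2 + 3/10·π_3 + 1/5·π_4 + 1/10·π_5
  π_4 = 3/10·π_0 + 1/5·π_1 + 1/10·π_2 + 1/10·π_3 + 2/5·π_4 + 1/10·π_5
  normalize: π_0 + π_1 + π_2 + π_3 + π_4 + π_5 = 1
Solving the linear system gives exactly π = [10403/63126, 1133/7014, 1123/7014, 10835/63126, 1921/9018, 8137/63126].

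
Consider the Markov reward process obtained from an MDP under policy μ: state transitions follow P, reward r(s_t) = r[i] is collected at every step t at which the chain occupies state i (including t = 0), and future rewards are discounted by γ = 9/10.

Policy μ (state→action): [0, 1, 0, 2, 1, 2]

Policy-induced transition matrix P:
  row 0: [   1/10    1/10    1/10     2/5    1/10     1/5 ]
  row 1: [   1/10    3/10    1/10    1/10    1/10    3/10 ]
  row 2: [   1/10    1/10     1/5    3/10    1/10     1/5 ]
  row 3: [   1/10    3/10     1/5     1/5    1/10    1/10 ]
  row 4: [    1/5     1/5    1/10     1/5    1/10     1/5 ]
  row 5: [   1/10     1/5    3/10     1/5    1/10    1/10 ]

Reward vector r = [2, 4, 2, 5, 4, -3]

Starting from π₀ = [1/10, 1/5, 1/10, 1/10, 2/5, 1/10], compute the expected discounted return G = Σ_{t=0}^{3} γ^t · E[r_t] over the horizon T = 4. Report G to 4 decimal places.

t=0: π = [0.1000, 0.2000, 0.1000, 0.1000, 0.4000, 0.1000], E[r] = 3.0000, γ^t·E[r] = 3.000000, running G = 3.000000
t=1: π = [0.1400, 0.2100, 0.1400, 0.2100, 0.1000, 0.2000], E[r] = 2.2500, γ^t·E[r] = 2.025000, running G = 5.025000
t=2: π = [0.1100, 0.2140, 0.1750, 0.2210, 0.1000, 0.1800], E[r] = 2.3910, γ^t·E[r] = 1.936710, running G = 6.961710
t=3: π = [0.1100, 0.2150, 0.1756, 0.2181, 0.1000, 0.1813], E[r] = 2.3778, γ^t·E[r] = 1.733416, running G = 8.695126

G = 8.6951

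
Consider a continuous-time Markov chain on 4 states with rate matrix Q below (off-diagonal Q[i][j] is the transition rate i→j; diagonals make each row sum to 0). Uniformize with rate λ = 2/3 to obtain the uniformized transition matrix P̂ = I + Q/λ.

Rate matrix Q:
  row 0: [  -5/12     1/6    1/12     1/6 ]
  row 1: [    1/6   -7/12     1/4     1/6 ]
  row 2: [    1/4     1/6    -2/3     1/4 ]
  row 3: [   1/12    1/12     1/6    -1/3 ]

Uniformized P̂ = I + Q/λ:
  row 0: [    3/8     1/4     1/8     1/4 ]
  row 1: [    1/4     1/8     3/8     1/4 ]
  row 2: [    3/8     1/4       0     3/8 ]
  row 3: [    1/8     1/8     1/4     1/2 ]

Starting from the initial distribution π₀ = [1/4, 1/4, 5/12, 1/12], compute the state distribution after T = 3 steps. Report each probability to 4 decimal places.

t=0: π = [0.2500, 0.2500, 0.4167, 0.0833]
t=1: π = [0.3229, 0.2083, 0.1458, 0.3229]
t=2: π = [0.2682, 0.1836, 0.1992, 0.3490]
t=3: π = [0.2648, 0.1834, 0.1896, 0.3621]

π = [0.2648, 0.1834, 0.1896, 0.3621]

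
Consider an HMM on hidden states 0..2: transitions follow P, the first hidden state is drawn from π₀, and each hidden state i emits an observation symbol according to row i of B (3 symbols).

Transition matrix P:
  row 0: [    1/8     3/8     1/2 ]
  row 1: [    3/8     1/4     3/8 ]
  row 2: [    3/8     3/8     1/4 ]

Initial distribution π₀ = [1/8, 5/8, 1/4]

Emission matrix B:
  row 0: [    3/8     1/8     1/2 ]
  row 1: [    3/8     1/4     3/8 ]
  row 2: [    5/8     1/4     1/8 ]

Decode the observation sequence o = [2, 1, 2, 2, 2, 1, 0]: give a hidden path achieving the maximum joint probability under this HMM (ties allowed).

t=0: δ = [6.250e-02, 2.344e-01, 3.125e-02]  (obs o_0=2)
t=1: δ = [1.099e-02, 1.465e-02, 2.197e-02]  ψ = [1, 1, 1]  (obs o_1=1)
t=2: δ = [4.120e-03, 3.090e-03, 6.866e-04]  ψ = [2, 2, 0]  (obs o_2=2)
t=3: δ = [5.794e-04, 5.794e-04, 2.575e-04]  ψ = [1, 0, 0]  (obs o_3=2)
t=4: δ = [1.086e-04, 8.147e-05, 3.621e-05]  ψ = [1, 0, 0]  (obs o_4=2)
t=5: δ = [3.819e-06, 1.018e-05, 1.358e-05]  ψ = [1, 0, 0]  (obs o_5=1)
t=6: δ = [1.910e-06, 1.910e-06, 2.387e-06]  ψ = [2, 2, 1]  (obs o_6=0)
backtrack: best end state = 2; path = [1, 2, 0, 1, 0, 1, 2]

path = [1, 2, 0, 1, 0, 1, 2]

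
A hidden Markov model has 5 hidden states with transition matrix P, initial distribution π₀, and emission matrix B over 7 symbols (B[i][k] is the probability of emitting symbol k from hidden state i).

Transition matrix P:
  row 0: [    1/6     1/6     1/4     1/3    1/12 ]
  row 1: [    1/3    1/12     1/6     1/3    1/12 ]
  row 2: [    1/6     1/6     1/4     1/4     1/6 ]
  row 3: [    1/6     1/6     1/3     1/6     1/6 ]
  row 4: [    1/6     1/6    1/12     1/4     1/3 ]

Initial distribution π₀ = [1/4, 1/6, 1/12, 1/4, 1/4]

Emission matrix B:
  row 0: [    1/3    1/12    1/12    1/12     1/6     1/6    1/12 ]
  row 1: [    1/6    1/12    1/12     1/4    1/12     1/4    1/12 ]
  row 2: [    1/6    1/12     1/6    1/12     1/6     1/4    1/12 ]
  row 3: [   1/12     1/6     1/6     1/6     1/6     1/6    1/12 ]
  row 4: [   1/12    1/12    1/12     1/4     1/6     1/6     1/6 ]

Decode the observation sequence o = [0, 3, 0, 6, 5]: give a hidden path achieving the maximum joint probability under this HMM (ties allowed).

path = [0, 1, 0, 3, 2]

t=0: δ = [8.333e-02, 2.778e-02, 1.389e-02, 2.083e-02, 2.083e-02]  (obs o_0=0)
t=1: δ = [1.157e-03, 3.472e-03, 1.736e-03, 4.630e-03, 1.736e-03]  ψ = [0, 0, 0, 0, 0]  (obs o_1=3)
t=2: δ = [3.858e-04, 1.286e-04, 2.572e-04, 9.645e-05, 6.430e-05]  ψ = [1, 3, 3, 1, 3]  (obs o_2=0)
t=3: δ = [5.358e-06, 5.358e-06, 8.038e-06, 1.072e-05, 7.144e-06]  ψ = [0, 0, 0, 0, 2]  (obs o_3=6)
t=4: δ = [2.977e-07, 4.465e-07, 8.931e-07, 3.349e-07, 3.969e-07]  ψ = [1, 3, 3, 2, 4]  (obs o_4=5)
backtrack: best end state = 2; path = [0, 1, 0, 3, 2]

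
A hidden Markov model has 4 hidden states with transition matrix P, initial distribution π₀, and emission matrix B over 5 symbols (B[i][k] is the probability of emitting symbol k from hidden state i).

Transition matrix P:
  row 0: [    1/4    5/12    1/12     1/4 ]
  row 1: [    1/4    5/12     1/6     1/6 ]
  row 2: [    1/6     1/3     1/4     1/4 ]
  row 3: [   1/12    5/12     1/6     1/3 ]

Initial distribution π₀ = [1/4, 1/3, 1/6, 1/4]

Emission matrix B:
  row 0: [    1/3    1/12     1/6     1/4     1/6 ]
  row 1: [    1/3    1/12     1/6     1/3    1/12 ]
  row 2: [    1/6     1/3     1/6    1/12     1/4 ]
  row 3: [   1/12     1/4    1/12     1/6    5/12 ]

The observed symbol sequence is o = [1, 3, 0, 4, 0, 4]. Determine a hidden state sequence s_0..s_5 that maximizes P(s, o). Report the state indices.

t=0: δ = [2.083e-02, 2.778e-02, 5.556e-02, 6.250e-02]  (obs o_0=1)
t=1: δ = [2.315e-03, 8.681e-03, 1.157e-03, 3.472e-03]  ψ = [2, 3, 2, 3]  (obs o_1=3)
t=2: δ = [7.234e-04, 1.206e-03, 2.411e-04, 1.206e-04]  ψ = [1, 1, 1, 1]  (obs o_2=0)
t=3: δ = [5.023e-05, 4.186e-05, 5.023e-05, 8.372e-05]  ψ = [1, 1, 1, 1]  (obs o_3=4)
t=4: δ = [4.186e-06, 1.163e-05, 2.326e-06, 2.326e-06]  ψ = [0, 3, 3, 3]  (obs o_4=0)
t=5: δ = [4.845e-07, 4.038e-07, 4.845e-07, 8.075e-07]  ψ = [1, 1, 1, 1]  (obs o_5=4)
backtrack: best end state = 3; path = [3, 1, 1, 3, 1, 3]

path = [3, 1, 1, 3, 1, 3]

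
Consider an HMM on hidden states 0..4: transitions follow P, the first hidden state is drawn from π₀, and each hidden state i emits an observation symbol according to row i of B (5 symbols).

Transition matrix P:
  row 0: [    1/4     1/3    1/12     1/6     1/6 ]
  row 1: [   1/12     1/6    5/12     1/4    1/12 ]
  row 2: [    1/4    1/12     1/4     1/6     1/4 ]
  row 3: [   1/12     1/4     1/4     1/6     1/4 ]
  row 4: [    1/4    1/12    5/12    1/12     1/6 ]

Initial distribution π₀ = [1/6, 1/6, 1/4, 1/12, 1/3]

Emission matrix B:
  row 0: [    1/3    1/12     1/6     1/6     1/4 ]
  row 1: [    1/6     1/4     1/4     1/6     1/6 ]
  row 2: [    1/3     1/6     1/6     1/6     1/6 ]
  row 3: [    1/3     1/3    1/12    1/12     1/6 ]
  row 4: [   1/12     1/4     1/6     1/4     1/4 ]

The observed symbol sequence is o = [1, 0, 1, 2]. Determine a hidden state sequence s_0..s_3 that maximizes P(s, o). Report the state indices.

t=0: δ = [1.389e-02, 4.167e-02, 4.167e-02, 2.778e-02, 8.333e-02]  (obs o_0=1)
t=1: δ = [6.944e-03, 1.157e-03, 1.157e-02, 3.472e-03, 1.157e-03]  ψ = [4, 1, 4, 1, 4]  (obs o_1=0)
t=2: δ = [2.411e-04, 5.787e-04, 4.823e-04, 6.430e-04, 7.234e-04]  ψ = [2, 0, 2, 2, 2]  (obs o_2=1)
t=3: δ = [3.014e-05, 4.019e-05, 5.023e-05, 1.206e-05, 2.679e-05]  ψ = [4, 3, 4, 1, 3]  (obs o_3=2)
backtrack: best end state = 2; path = [4, 2, 4, 2]

path = [4, 2, 4, 2]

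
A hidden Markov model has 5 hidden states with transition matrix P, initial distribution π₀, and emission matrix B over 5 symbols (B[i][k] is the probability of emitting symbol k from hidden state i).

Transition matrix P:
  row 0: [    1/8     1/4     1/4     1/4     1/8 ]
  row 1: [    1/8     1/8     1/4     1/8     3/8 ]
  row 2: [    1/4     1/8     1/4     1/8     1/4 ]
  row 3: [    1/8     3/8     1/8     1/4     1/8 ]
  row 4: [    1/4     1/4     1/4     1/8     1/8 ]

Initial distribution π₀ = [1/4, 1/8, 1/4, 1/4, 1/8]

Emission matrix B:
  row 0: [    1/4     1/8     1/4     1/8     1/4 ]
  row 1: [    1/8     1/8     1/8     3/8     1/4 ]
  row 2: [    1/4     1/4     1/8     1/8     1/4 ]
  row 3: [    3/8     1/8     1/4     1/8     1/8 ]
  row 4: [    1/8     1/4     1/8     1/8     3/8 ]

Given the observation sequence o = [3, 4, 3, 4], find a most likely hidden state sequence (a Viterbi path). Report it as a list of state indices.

path = [1, 4, 1, 4]

t=0: δ = [3.125e-02, 4.688e-02, 3.125e-02, 3.125e-02, 1.562e-02]  (obs o_0=3)
t=1: δ = [1.953e-03, 2.930e-03, 2.930e-03, 9.766e-04, 6.592e-03]  ψ = [2, 3, 1, 0, 1]  (obs o_1=4)
t=2: δ = [2.060e-04, 6.180e-04, 2.060e-04, 1.030e-04, 1.373e-04]  ψ = [4, 4, 4, 4, 1]  (obs o_2=3)
t=3: δ = [1.931e-05, 1.931e-05, 3.862e-05, 9.656e-06, 8.690e-05]  ψ = [1, 1, 1, 1, 1]  (obs o_3=4)
backtrack: best end state = 4; path = [1, 4, 1, 4]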